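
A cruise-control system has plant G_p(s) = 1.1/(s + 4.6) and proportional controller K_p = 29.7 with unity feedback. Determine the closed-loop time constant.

Closed-loop transfer function: T(s) = K_p·G_p(s)/(1 + K_p·G_p(s)) = 32.67/(s + 4.6 + 32.67) = 32.67/(s + 37.27).
Time constant τ = 1/37.27 = 0.0268 s.

τ = 0.0268 s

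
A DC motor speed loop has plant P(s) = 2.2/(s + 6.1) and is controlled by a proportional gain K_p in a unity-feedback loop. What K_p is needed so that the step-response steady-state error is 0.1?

K_p = 25

Steady-state error for a unit step on this type-0 loop is 1/(1 + K_p·P(0)).
P(0) = 0.3607. Require 1/(1 + K_p·0.3607) = 0.1, so 1 + 0.3607·K_p = 10.
K_p = (10 − 1)/0.3607 = 25.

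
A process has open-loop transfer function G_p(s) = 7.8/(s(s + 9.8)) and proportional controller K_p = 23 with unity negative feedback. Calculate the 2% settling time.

T_s ≈ 0.816 s

The closed-loop denominator s² + 9.8s + 179.4 gives ω_n = √179.4 = 13.39 and ζ = 9.8/(2ω_n) = 0.3658.
2% settling time T_s ≈ 4/(ζω_n) = 4/4.9 = 0.816 s.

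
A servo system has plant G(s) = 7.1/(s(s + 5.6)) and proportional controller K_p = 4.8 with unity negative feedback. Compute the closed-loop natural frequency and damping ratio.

The closed-loop denominator is s(s+5.6) + 4.8·7.1 = s² + 5.6s + 34.08.
So ω_n² = 34.08 ⇒ ω_n = 5.838 rad/s, and ζ = 5.6/(2ω_n) = 0.48.

ω_n = 5.84 rad/s, ζ = 0.48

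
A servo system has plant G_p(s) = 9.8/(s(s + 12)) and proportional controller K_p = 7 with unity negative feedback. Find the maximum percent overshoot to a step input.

The closed-loop denominator s² + 12s + 68.6 gives ω_n = √68.6 = 8.283 and ζ = 12/(2ω_n) = 0.7244.
%OS = 100·exp(−πζ/√(1−ζ²)) = 100·exp(−π·0.7244/√0.4752) = 3.68%.

3.68%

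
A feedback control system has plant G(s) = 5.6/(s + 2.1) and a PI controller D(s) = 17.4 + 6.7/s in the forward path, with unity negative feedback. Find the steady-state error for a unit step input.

The open loop D(s)G(s) has a pole at the origin (type 1), so the static position error constant is infinite and e_ss = 1/(1+∞) = 0.

0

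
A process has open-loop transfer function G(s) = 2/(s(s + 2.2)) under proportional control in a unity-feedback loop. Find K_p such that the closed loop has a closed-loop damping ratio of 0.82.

K_p = 0.9

Closed-loop characteristic equation: s² + 2.2s + K_p·2 = 0.
So ω_n = √(2K_p) and 2ζω_n = 2.2, giving ζ = 2.2/(2√(2K_p)).
Setting ζ = 0.82: √(2K_p) = 2.2/(2·0.82) = 1.341, so K_p = 1.8/2 = 0.9.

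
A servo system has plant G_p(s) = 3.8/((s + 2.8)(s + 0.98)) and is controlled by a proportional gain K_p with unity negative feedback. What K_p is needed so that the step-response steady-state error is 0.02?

K_p = 35.4

Steady-state error for a unit step on this type-0 loop is 1/(1 + K_p·G_p(0)).
G_p(0) = 1.385. Require 1/(1 + K_p·1.385) = 0.02, so 1 + 1.385·K_p = 50.
K_p = (50 − 1)/1.385 = 35.4.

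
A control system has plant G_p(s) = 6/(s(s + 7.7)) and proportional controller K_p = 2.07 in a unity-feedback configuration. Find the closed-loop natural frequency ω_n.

1 + K_p·G_p(s) = 0 gives s² + 7.7s + 12.42 = 0.
Matching s² + 2ζω_n s + ω_n²: ω_n = √12.42 = 3.524 rad/s and 2ζω_n = 7.7, so ζ = 7.7/(2·3.524) = 1.09.

ω_n = 3.52 rad/s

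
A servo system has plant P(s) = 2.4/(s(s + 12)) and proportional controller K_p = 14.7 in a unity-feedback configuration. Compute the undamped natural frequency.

1 + K_p·P(s) = 0 gives s² + 12s + 35.28 = 0.
So ω_n² = 35.28 ⇒ ω_n = 5.94 rad/s, and ζ = 12/(2ω_n) = 1.01.

ω_n = 5.94 rad/s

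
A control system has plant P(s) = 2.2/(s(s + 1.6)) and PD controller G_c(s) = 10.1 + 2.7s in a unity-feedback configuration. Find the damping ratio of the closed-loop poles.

ζ = 0.8

Forward path: (10.1 + 2.7s)·2.2/(s(s+1.6)). The closed-loop characteristic equation is s² + (1.6 + 2.2·2.7)s + 2.2·10.1 = 0.
That is s² + 7.54s + 22.22 = 0, so ω_n = 4.714 rad/s and ζ = 7.54/(2·4.714) = 0.7998.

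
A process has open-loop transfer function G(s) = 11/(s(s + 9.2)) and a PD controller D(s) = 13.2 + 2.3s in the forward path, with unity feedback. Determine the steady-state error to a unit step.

The open loop D(s)G(s) has a pole at the origin (type 1), so the static position error constant is infinite and e_ss = 1/(1+∞) = 0.

0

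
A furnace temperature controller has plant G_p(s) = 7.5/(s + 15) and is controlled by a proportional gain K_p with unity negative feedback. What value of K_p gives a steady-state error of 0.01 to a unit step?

K_p = 198

Steady-state error for a unit step on this type-0 loop is 1/(1 + K_p·G_p(0)).
G_p(0) = 0.5. Require 1/(1 + K_p·0.5) = 0.01, so 1 + 0.5·K_p = 100.
K_p = (100 − 1)/0.5 = 198.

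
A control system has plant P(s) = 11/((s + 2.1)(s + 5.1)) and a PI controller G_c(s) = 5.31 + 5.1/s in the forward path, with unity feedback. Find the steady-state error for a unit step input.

The open loop G_c(s)P(s) has a pole at the origin (type 1), so the static position error constant is infinite and e_ss = 1/(1+∞) = 0.

0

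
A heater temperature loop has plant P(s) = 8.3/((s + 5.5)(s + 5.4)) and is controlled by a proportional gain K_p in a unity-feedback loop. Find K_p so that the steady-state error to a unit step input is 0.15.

The loop is type 0, so e_ss(step) = 1/(1 + K_pos) with K_pos = K_p·P(0).
P(0) = 0.2795. Require 1/(1 + K_p·0.2795) = 0.15, so 1 + 0.2795·K_p = 6.667.
K_p = (6.667 − 1)/0.2795 = 20.3.

K_p = 20.3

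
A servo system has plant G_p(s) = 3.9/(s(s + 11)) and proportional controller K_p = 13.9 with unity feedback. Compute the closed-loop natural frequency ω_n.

ω_n = 7.36 rad/s

1 + K_p·G_p(s) = 0 gives s² + 11s + 54.21 = 0.
So ω_n² = 54.21 ⇒ ω_n = 7.363 rad/s, and ζ = 11/(2ω_n) = 0.747.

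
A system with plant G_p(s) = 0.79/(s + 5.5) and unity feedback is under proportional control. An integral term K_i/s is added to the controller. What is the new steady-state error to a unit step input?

0

The integrator makes K_pos = lim_{s→0} C(s)G(s) infinite, so e_ss = 1/(1+K_pos) = 0.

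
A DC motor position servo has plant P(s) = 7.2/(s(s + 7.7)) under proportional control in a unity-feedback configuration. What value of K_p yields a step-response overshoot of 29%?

K_p = 15.3

From %OS = 100·exp(−πζ/√(1−ζ²)) = 29%, ζ = −ln(0.29)/√(π²+ln²(0.29)) = 0.3666.
Characteristic equation s² + 7.7s + 7.2K_p = 0 gives ζ = 7.7/(2√(7.2K_p)).
Setting ζ = 0.3666: √(7.2K_p) = 7.7/(2·0.3666) = 10.5, so K_p = 110.3/7.2 = 15.3.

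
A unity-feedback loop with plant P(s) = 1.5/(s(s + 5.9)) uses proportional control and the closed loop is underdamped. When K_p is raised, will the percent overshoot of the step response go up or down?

Characteristic equation s² + 5.9s + K_p·1.5 = 0: raising K_p raises ω_n while 2ζω_n = 5.9 is fixed, so ζ falls and overshoot grows.

increase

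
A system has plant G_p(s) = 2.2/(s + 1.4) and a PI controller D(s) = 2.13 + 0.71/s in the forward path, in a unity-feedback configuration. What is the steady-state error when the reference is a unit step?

The open loop D(s)G_p(s) has a pole at the origin (type 1), so the static position error constant is infinite and e_ss = 1/(1+∞) = 0.

0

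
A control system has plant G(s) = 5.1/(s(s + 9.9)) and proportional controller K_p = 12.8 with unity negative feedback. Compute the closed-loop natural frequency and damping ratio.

ω_n = 8.08 rad/s, ζ = 0.613

With unity feedback the closed-loop characteristic equation is s² + 9.9s + 12.8·5.1 = s² + 9.9s + 65.28 = 0.
Matching s² + 2ζω_n s + ω_n²: ω_n = √65.28 = 8.08 rad/s and 2ζω_n = 9.9, so ζ = 9.9/(2·8.08) = 0.613.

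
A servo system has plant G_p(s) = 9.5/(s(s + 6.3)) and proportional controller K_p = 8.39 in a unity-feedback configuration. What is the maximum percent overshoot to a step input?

The closed-loop denominator s² + 6.3s + 79.71 gives ω_n = √79.71 = 8.928 and ζ = 6.3/(2ω_n) = 0.3528.
%OS = 100·exp(−πζ/√(1−ζ²)) = 100·exp(−π·0.3528/√0.8755) = 30.6%.

30.6%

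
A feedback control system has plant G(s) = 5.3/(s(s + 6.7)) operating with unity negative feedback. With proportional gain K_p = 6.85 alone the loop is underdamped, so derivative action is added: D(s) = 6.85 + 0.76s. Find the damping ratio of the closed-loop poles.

Forward path: (6.85 + 0.76s)·5.3/(s(s+6.7)). The closed-loop characteristic equation is s² + (6.7 + 5.3·0.76)s + 5.3·6.85 = 0.
That is s² + 10.73s + 36.3 = 0, so ω_n = 6.025 rad/s and ζ = 10.73/(2·6.025) = 0.8902.

ζ = 0.89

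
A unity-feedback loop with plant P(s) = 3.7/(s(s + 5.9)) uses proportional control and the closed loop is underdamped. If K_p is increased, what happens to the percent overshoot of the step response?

Characteristic equation s² + 5.9s + K_p·3.7 = 0: raising K_p raises ω_n while 2ζω_n = 5.9 is fixed, so ζ falls and overshoot grows.

increase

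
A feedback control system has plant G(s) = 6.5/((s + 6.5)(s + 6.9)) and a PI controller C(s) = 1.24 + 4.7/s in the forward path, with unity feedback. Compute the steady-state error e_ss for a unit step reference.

The open loop C(s)G(s) has a pole at the origin (type 1), so the static position error constant is infinite and e_ss = 1/(1+∞) = 0.

0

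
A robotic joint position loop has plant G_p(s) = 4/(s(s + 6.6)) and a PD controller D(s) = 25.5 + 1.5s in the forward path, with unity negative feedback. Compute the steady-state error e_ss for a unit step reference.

0

The open loop D(s)G_p(s) has a pole at the origin (type 1), so the static position error constant is infinite and e_ss = 1/(1+∞) = 0.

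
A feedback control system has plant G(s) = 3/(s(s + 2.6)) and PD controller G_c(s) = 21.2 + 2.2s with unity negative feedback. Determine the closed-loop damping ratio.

Forward path: (21.2 + 2.2s)·3/(s(s+2.6)). The closed-loop characteristic equation is s² + (2.6 + 3·2.2)s + 3·21.2 = 0.
That is s² + 9.2s + 63.6 = 0, so ω_n = 7.975 rad/s and ζ = 9.2/(2·7.975) = 0.5768.

ζ = 0.577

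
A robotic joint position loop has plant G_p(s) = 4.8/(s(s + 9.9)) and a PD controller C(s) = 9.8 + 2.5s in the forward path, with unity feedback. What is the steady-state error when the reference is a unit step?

The open loop C(s)G_p(s) has a pole at the origin (type 1), so the static position error constant is infinite and e_ss = 1/(1+∞) = 0.

0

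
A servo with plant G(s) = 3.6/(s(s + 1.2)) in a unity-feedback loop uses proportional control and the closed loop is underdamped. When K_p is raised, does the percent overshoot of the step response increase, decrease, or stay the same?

Characteristic equation s² + 1.2s + K_p·3.6 = 0: raising K_p raises ω_n while 2ζω_n = 1.2 is fixed, so ζ falls and overshoot grows.

increase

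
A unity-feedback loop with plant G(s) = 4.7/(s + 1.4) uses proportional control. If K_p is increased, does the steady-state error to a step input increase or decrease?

decrease

e_ss = 1/(1 + K_p·G(0)); a larger K_p raises the denominator, so e_ss decreases.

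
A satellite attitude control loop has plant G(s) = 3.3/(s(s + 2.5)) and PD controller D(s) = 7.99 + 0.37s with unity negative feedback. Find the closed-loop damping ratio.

ζ = 0.362

Forward path: (7.99 + 0.37s)·3.3/(s(s+2.5)). The closed-loop characteristic equation is s² + (2.5 + 3.3·0.37)s + 3.3·7.99 = 0.
That is s² + 3.721s + 26.37 = 0, so ω_n = 5.135 rad/s and ζ = 3.721/(2·5.135) = 0.3623.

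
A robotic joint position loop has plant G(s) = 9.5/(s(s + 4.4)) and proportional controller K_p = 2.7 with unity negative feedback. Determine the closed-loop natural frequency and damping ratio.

ω_n = 5.06 rad/s, ζ = 0.434

The closed-loop denominator is s(s+4.4) + 2.7·9.5 = s² + 4.4s + 25.65.
Matching s² + 2ζω_n s + ω_n²: ω_n = √25.65 = 5.065 rad/s and 2ζω_n = 4.4, so ζ = 4.4/(2·5.065) = 0.434.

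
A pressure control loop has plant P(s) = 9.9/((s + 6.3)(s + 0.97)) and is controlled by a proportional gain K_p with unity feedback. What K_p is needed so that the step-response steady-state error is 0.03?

Steady-state error for a unit step on this type-0 loop is 1/(1 + K_p·P(0)).
P(0) = 1.62. Require 1/(1 + K_p·1.62) = 0.03, so 1 + 1.62·K_p = 33.33.
K_p = (33.33 − 1)/1.62 = 20.

K_p = 20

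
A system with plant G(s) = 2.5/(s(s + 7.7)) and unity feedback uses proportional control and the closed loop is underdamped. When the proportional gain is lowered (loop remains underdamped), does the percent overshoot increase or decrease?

decrease

ζ = 7.7/(2√(2.5K_p)) rises as K_p falls; higher damping means less overshoot.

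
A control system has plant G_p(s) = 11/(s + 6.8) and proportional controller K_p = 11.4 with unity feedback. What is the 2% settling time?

T_s ≈ 0.0303 s

Closed-loop transfer function: T(s) = K_p·G_p(s)/(1 + K_p·G_p(s)) = 125.4/(s + 6.8 + 125.4) = 125.4/(s + 132.2).
Time constant τ = 1/132.2 = 0.007564 s, so the 2% settling time is about 4τ = 0.0303 s.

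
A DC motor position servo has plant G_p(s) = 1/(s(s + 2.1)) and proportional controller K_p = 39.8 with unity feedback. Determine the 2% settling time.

T_s ≈ 3.81 s

From 1 + K_pG_p(s) = 0: s² + 2.1s + 39.8 = 0 ⇒ ω_n = 6.309, ζ = 0.1664.
2% settling time T_s ≈ 4/(ζω_n) = 4/1.05 = 3.81 s.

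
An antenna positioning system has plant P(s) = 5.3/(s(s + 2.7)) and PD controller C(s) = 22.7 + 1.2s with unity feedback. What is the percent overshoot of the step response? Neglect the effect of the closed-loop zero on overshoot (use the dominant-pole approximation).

24.1%

Forward path: (22.7 + 1.2s)·5.3/(s(s+2.7)). The closed-loop characteristic equation is s² + (2.7 + 5.3·1.2)s + 5.3·22.7 = 0.
That is s² + 9.06s + 120.3 = 0, so ω_n = 10.97 rad/s and ζ = 9.06/(2·10.97) = 0.413.
%OS = 100·exp(−πζ/√(1−ζ²)) = 24.1%.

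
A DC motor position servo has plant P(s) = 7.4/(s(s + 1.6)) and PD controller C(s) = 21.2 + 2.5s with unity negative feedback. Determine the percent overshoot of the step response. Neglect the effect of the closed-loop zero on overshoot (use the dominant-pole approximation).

1.46%

Forward path: (21.2 + 2.5s)·7.4/(s(s+1.6)). The closed-loop characteristic equation is s² + (1.6 + 7.4·2.5)s + 7.4·21.2 = 0.
That is s² + 20.1s + 156.9 = 0, so ω_n = 12.53 rad/s and ζ = 20.1/(2·12.53) = 0.8024.
%OS = 100·exp(−πζ/√(1−ζ²)) = 1.46%.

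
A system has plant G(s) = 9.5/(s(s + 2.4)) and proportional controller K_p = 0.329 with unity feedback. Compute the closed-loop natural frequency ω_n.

ω_n = 1.77 rad/s

With unity feedback the closed-loop characteristic equation is s² + 2.4s + 0.329·9.5 = s² + 2.4s + 3.126 = 0.
So ω_n² = 3.126 ⇒ ω_n = 1.768 rad/s, and ζ = 2.4/(2ω_n) = 0.679.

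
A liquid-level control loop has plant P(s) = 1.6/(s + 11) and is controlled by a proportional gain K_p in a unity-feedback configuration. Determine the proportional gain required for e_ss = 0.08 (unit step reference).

For a type-0 loop with proportional control, e_ss = 1/(1 + K_p·P(0)).
P(0) = 0.1455. Require 1/(1 + K_p·0.1455) = 0.08, so 1 + 0.1455·K_p = 12.5.
K_p = (12.5 − 1)/0.1455 = 79.1.

K_p = 79.1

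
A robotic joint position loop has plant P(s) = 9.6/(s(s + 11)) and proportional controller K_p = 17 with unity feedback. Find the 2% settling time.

Closed-loop characteristic equation: s² + 11s + 163.2 = 0, so ω_n = 12.77 rad/s and ζ = 11/(2·12.77) = 0.4305.
2% settling time T_s ≈ 4/(ζω_n) = 4/5.5 = 0.727 s.

T_s ≈ 0.727 s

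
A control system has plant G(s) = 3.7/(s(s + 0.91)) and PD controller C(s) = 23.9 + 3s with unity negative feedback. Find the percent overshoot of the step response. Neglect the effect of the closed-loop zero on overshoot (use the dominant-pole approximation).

7.38%

Forward path: (23.9 + 3s)·3.7/(s(s+0.91)). The closed-loop characteristic equation is s² + (0.91 + 3.7·3)s + 3.7·23.9 = 0.
That is s² + 12.01s + 88.43 = 0, so ω_n = 9.404 rad/s and ζ = 12.01/(2·9.404) = 0.6386.
%OS = 100·exp(−πζ/√(1−ζ²)) = 7.38%.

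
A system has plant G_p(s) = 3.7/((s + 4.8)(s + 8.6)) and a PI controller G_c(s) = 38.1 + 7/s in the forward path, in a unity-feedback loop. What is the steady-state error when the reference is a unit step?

The open loop G_c(s)G_p(s) has a pole at the origin (type 1), so the static position error constant is infinite and e_ss = 1/(1+∞) = 0.

0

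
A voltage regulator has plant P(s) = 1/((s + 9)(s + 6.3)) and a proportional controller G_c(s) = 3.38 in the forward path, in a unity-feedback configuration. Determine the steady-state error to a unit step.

The loop is type 0. Static position error constant K_pos = G_c(0)·P(0) = 3.38·0.01764 = 0.05961.
Steady-state error to a unit step: e_ss = 1/(1+K_pos) = 1/1.06 = 0.944.

0.944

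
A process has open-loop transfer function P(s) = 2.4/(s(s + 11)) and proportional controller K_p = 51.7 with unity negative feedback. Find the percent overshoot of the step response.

16.8%

Closed-loop characteristic equation: s² + 11s + 124.1 = 0, so ω_n = 11.14 rad/s and ζ = 11/(2·11.14) = 0.4938.
%OS = 100·exp(−πζ/√(1−ζ²)) = 100·exp(−π·0.4938/√0.7562) = 16.8%.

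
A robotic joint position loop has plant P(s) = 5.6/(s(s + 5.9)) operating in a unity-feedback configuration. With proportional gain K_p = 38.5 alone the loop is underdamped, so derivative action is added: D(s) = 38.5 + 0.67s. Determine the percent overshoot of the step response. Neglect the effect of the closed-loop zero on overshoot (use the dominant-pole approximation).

33.5%

Forward path: (38.5 + 0.67s)·5.6/(s(s+5.9)). The closed-loop characteristic equation is s² + (5.9 + 5.6·0.67)s + 5.6·38.5 = 0.
That is s² + 9.652s + 215.6 = 0, so ω_n = 14.68 rad/s and ζ = 9.652/(2·14.68) = 0.3287.
%OS = 100·exp(−πζ/√(1−ζ²)) = 33.5%.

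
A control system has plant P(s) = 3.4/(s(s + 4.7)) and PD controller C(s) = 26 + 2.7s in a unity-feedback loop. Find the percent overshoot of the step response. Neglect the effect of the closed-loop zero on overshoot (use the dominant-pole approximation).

Forward path: (26 + 2.7s)·3.4/(s(s+4.7)). The closed-loop characteristic equation is s² + (4.7 + 3.4·2.7)s + 3.4·26 = 0.
That is s² + 13.88s + 88.4 = 0, so ω_n = 9.402 rad/s and ζ = 13.88/(2·9.402) = 0.7381.
%OS = 100·exp(−πζ/√(1−ζ²)) = 3.22%.

3.22%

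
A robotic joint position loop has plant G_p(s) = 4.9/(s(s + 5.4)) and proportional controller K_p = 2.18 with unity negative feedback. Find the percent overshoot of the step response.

Closed-loop characteristic equation: s² + 5.4s + 10.68 = 0, so ω_n = 3.268 rad/s and ζ = 5.4/(2·3.268) = 0.8261.
%OS = 100·exp(−πζ/√(1−ζ²)) = 100·exp(−π·0.8261/√0.3175) = 1%.

1%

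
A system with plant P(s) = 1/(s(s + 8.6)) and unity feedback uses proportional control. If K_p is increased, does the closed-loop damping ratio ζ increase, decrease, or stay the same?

decrease

ζ = 8.6/(2√(1K_p)); increasing K_p raises the denominator, so ζ falls.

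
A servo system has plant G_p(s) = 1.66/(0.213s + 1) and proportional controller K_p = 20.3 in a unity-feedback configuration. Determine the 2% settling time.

T_s ≈ 0.0246 s

Closed loop: T(s) = K_p·G_p/(1+K_p·G_p) = 33.7/(0.213s + 1 + 33.7), with pole at s = −(1 + 33.7)/0.213 = −162.9.
τ = 1/162.9 = 0.006139 s, so 2% settling time ≈ 4τ = 0.0246 s.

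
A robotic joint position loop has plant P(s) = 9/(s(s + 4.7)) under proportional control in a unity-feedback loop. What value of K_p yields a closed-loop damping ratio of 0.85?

Closed-loop characteristic equation: s² + 4.7s + K_p·9 = 0.
So ω_n = √(9K_p) and 2ζω_n = 4.7, giving ζ = 4.7/(2√(9K_p)).
Setting ζ = 0.85: √(9K_p) = 4.7/(2·0.85) = 2.765, so K_p = 7.644/9 = 0.849.

K_p = 0.849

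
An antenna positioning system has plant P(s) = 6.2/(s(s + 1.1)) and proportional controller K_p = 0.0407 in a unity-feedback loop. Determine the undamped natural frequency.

With unity feedback the closed-loop characteristic equation is s² + 1.1s + 0.0407·6.2 = s² + 1.1s + 0.2523 = 0.
Matching s² + 2ζω_n s + ω_n²: ω_n = √0.2523 = 0.5023 rad/s and 2ζω_n = 1.1, so ζ = 1.1/(2·0.5023) = 1.09.

ω_n = 0.502 rad/s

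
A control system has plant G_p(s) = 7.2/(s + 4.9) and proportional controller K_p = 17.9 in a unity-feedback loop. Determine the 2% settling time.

T_s ≈ 0.0299 s

Closed-loop transfer function: T(s) = K_p·G_p(s)/(1 + K_p·G_p(s)) = 128.9/(s + 4.9 + 128.9) = 128.9/(s + 133.8).
Time constant τ = 1/133.8 = 0.007475 s, so the 2% settling time is about 4τ = 0.0299 s.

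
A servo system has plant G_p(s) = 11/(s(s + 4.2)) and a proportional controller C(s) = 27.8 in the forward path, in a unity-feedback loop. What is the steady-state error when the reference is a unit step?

0

The open loop C(s)G_p(s) has a pole at the origin (type 1), so the static position error constant is infinite and e_ss = 1/(1+∞) = 0.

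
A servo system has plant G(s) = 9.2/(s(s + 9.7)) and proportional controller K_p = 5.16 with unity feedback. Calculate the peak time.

T_p = 0.642 s

From 1 + K_pG(s) = 0: s² + 9.7s + 47.47 = 0 ⇒ ω_n = 6.89, ζ = 0.7039.
Damped frequency ω_d = ω_n√(1−ζ²) = 4.894 rad/s, so peak time T_p = π/ω_d = 0.642 s.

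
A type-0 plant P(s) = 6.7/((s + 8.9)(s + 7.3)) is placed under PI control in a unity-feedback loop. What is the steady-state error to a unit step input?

0

The PI controller's integrator makes the forward path type 1, so e_ss to a step is zero.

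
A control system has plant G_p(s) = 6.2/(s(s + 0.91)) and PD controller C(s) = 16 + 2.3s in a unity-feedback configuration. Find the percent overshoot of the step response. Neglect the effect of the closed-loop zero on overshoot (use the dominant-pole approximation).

Forward path: (16 + 2.3s)·6.2/(s(s+0.91)). The closed-loop characteristic equation is s² + (0.91 + 6.2·2.3)s + 6.2·16 = 0.
That is s² + 15.17s + 99.2 = 0, so ω_n = 9.96 rad/s and ζ = 15.17/(2·9.96) = 0.7616.
%OS = 100·exp(−πζ/√(1−ζ²)) = 2.49%.

2.49%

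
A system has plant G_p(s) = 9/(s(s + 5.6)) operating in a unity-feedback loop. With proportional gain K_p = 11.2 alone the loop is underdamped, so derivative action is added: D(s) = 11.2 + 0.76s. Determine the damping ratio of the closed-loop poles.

ζ = 0.62

Forward path: (11.2 + 0.76s)·9/(s(s+5.6)). The closed-loop characteristic equation is s² + (5.6 + 9·0.76)s + 9·11.2 = 0.
That is s² + 12.44s + 100.8 = 0, so ω_n = 10.04 rad/s and ζ = 12.44/(2·10.04) = 0.6195.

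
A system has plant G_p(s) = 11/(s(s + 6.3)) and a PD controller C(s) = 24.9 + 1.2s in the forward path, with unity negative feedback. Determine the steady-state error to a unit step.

0

The open loop C(s)G_p(s) has a pole at the origin (type 1), so the static position error constant is infinite and e_ss = 1/(1+∞) = 0.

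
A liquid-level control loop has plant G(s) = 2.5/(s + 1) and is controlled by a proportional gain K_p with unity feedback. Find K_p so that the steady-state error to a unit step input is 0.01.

K_p = 39.6

The loop is type 0, so e_ss(step) = 1/(1 + K_pos) with K_pos = K_p·G(0).
G(0) = 2.5. Require 1/(1 + K_p·2.5) = 0.01, so 1 + 2.5·K_p = 100.
K_p = (100 − 1)/2.5 = 39.6.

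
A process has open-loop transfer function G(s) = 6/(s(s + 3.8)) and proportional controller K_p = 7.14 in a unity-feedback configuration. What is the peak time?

T_p = 0.502 s

From 1 + K_pG(s) = 0: s² + 3.8s + 42.84 = 0 ⇒ ω_n = 6.545, ζ = 0.2903.
Damped frequency ω_d = ω_n√(1−ζ²) = 6.263 rad/s, so peak time T_p = π/ω_d = 0.502 s.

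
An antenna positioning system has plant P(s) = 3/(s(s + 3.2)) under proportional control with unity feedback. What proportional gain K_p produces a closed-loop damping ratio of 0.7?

K_p = 1.74

Closed-loop characteristic equation: s² + 3.2s + K_p·3 = 0.
So ω_n = √(3K_p) and 2ζω_n = 3.2, giving ζ = 3.2/(2√(3K_p)).
Setting ζ = 0.7: √(3K_p) = 3.2/(2·0.7) = 2.286, so K_p = 5.224/3 = 1.74.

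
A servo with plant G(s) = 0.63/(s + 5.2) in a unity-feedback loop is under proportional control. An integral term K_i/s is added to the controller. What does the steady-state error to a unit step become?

Adding integral action puts a pole at s = 0 in the forward path, raising the system type to 1; a type-1 loop has zero steady-state error to a step.

0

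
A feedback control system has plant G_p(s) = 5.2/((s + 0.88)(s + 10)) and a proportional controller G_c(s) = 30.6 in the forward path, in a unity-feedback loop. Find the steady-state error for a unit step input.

0.0524

The loop is type 0. Static position error constant K_pos = G_c(0)·G_p(0) = 30.6·0.5909 = 18.08.
Steady-state error to a unit step: e_ss = 1/(1+K_pos) = 1/19.08 = 0.0524.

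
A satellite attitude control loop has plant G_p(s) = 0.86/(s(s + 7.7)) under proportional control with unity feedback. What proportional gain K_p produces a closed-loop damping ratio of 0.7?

K_p = 35.2

Closed-loop characteristic equation: s² + 7.7s + K_p·0.86 = 0.
So ω_n = √(0.86K_p) and 2ζω_n = 7.7, giving ζ = 7.7/(2√(0.86K_p)).
Setting ζ = 0.7: √(0.86K_p) = 7.7/(2·0.7) = 5.5, so K_p = 30.25/0.86 = 35.2.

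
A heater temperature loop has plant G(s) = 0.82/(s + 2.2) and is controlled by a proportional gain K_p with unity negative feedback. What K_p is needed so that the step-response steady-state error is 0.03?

K_p = 86.7

Steady-state error for a unit step on this type-0 loop is 1/(1 + K_p·G(0)).
G(0) = 0.3727. Require 1/(1 + K_p·0.3727) = 0.03, so 1 + 0.3727·K_p = 33.33.
K_p = (33.33 − 1)/0.3727 = 86.7.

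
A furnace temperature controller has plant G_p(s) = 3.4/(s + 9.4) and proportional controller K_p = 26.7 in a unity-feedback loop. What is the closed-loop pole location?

Closed-loop transfer function: T(s) = K_p·G_p(s)/(1 + K_p·G_p(s)) = 90.78/(s + 9.4 + 90.78) = 90.78/(s + 100.2).
The closed-loop pole is at s = −100.2.

s = -100.2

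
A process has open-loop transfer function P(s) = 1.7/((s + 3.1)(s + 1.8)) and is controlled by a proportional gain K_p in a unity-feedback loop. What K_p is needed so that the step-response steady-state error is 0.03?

K_p = 106

Steady-state error for a unit step on this type-0 loop is 1/(1 + K_p·P(0)).
P(0) = 0.3047. Require 1/(1 + K_p·0.3047) = 0.03, so 1 + 0.3047·K_p = 33.33.
K_p = (33.33 − 1)/0.3047 = 106.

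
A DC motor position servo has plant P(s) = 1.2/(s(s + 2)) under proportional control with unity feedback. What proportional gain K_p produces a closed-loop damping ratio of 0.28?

K_p = 10.6

Closed-loop characteristic equation: s² + 2s + K_p·1.2 = 0.
So ω_n = √(1.2K_p) and 2ζω_n = 2, giving ζ = 2/(2√(1.2K_p)).
Setting ζ = 0.28: √(1.2K_p) = 2/(2·0.28) = 3.571, so K_p = 12.76/1.2 = 10.6.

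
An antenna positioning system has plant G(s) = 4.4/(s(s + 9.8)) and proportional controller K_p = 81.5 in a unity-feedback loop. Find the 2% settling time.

The closed-loop denominator s² + 9.8s + 358.6 gives ω_n = √358.6 = 18.94 and ζ = 9.8/(2ω_n) = 0.2588.
2% settling time T_s ≈ 4/(ζω_n) = 4/4.9 = 0.816 s.

T_s ≈ 0.816 s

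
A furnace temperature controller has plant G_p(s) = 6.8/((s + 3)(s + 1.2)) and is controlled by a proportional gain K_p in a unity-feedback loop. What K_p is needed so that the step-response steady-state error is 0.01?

Steady-state error for a unit step on this type-0 loop is 1/(1 + K_p·G_p(0)).
G_p(0) = 1.889. Require 1/(1 + K_p·1.889) = 0.01, so 1 + 1.889·K_p = 100.
K_p = (100 − 1)/1.889 = 52.4.

K_p = 52.4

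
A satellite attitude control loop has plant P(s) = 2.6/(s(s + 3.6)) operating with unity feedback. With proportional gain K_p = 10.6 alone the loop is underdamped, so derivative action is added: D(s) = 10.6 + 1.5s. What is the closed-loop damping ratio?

ζ = 0.714

Forward path: (10.6 + 1.5s)·2.6/(s(s+3.6)). The closed-loop characteristic equation is s² + (3.6 + 2.6·1.5)s + 2.6·10.6 = 0.
That is s² + 7.5s + 27.56 = 0, so ω_n = 5.25 rad/s and ζ = 7.5/(2·5.25) = 0.7143.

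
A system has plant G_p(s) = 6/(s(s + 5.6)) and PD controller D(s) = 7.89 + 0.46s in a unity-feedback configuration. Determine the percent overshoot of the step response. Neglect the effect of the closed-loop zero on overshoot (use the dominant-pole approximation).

Forward path: (7.89 + 0.46s)·6/(s(s+5.6)). The closed-loop characteristic equation is s² + (5.6 + 6·0.46)s + 6·7.89 = 0.
That is s² + 8.36s + 47.34 = 0, so ω_n = 6.88 rad/s and ζ = 8.36/(2·6.88) = 0.6075.
%OS = 100·exp(−πζ/√(1−ζ²)) = 9.05%.

9.05%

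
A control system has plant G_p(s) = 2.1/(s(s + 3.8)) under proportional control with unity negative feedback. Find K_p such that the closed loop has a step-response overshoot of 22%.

K_p = 9.12

From %OS = 100·exp(−πζ/√(1−ζ²)) = 22%, ζ = −ln(0.22)/√(π²+ln²(0.22)) = 0.4342.
Characteristic equation s² + 3.8s + 2.1K_p = 0 gives ζ = 3.8/(2√(2.1K_p)).
Setting ζ = 0.4342: √(2.1K_p) = 3.8/(2·0.4342) = 4.376, so K_p = 19.15/2.1 = 9.12.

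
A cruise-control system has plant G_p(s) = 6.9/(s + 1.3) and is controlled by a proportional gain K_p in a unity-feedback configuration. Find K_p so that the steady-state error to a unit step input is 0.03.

K_p = 6.09

The loop is type 0, so e_ss(step) = 1/(1 + K_pos) with K_pos = K_p·G_p(0).
G_p(0) = 5.308. Require 1/(1 + K_p·5.308) = 0.03, so 1 + 5.308·K_p = 33.33.
K_p = (33.33 − 1)/5.308 = 6.09.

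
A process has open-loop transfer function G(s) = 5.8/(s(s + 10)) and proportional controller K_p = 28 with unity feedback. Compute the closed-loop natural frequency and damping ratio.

ω_n = 12.7 rad/s, ζ = 0.392

1 + K_p·G(s) = 0 gives s² + 10s + 162.4 = 0.
So ω_n² = 162.4 ⇒ ω_n = 12.74 rad/s, and ζ = 10/(2ω_n) = 0.392.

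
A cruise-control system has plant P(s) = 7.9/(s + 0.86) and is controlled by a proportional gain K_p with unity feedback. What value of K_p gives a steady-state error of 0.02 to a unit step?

K_p = 5.33

For a type-0 loop with proportional control, e_ss = 1/(1 + K_p·P(0)).
P(0) = 9.186. Require 1/(1 + K_p·9.186) = 0.02, so 1 + 9.186·K_p = 50.
K_p = (50 − 1)/9.186 = 5.33.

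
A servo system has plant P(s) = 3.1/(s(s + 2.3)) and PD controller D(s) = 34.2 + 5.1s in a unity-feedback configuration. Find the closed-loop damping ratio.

Forward path: (34.2 + 5.1s)·3.1/(s(s+2.3)). The closed-loop characteristic equation is s² + (2.3 + 3.1·5.1)s + 3.1·34.2 = 0.
That is s² + 18.11s + 106 = 0, so ω_n = 10.3 rad/s and ζ = 18.11/(2·10.3) = 0.8794.

ζ = 0.879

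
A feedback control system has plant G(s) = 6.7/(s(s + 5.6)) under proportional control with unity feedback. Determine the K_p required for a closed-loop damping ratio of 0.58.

K_p = 3.48

Closed-loop characteristic equation: s² + 5.6s + K_p·6.7 = 0.
So ω_n = √(6.7K_p) and 2ζω_n = 5.6, giving ζ = 5.6/(2√(6.7K_p)).
Setting ζ = 0.58: √(6.7K_p) = 5.6/(2·0.58) = 4.828, so K_p = 23.31/6.7 = 3.48.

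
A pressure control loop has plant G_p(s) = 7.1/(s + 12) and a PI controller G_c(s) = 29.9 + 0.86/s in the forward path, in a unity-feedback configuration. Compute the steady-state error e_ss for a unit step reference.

0

The open loop G_c(s)G_p(s) has a pole at the origin (type 1), so the static position error constant is infinite and e_ss = 1/(1+∞) = 0.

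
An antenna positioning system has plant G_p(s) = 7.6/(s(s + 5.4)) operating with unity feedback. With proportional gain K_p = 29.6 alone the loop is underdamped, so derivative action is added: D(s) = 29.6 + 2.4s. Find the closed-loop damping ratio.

ζ = 0.788

Forward path: (29.6 + 2.4s)·7.6/(s(s+5.4)). The closed-loop characteristic equation is s² + (5.4 + 7.6·2.4)s + 7.6·29.6 = 0.
That is s² + 23.64s + 225 = 0, so ω_n = 15 rad/s and ζ = 23.64/(2·15) = 0.7881.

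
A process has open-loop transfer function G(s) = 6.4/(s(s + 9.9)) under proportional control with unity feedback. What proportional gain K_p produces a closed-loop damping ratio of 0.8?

K_p = 5.98

Closed-loop characteristic equation: s² + 9.9s + K_p·6.4 = 0.
So ω_n = √(6.4K_p) and 2ζω_n = 9.9, giving ζ = 9.9/(2√(6.4K_p)).
Setting ζ = 0.8: √(6.4K_p) = 9.9/(2·0.8) = 6.188, so K_p = 38.29/6.4 = 5.98.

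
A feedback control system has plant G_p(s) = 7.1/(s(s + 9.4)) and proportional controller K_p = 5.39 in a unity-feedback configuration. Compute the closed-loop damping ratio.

With unity feedback the closed-loop characteristic equation is s² + 9.4s + 5.39·7.1 = s² + 9.4s + 38.27 = 0.
Matching s² + 2ζω_n s + ω_n²: ω_n = √38.27 = 6.186 rad/s and 2ζω_n = 9.4, so ζ = 9.4/(2·6.186) = 0.76.

ζ = 0.76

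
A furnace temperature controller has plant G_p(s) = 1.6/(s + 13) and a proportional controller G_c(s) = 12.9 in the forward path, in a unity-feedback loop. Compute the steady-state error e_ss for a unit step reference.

0.386

The loop is type 0. Static position error constant K_pos = G_c(0)·G_p(0) = 12.9·0.1231 = 1.588.
Steady-state error to a unit step: e_ss = 1/(1+K_pos) = 1/2.588 = 0.386.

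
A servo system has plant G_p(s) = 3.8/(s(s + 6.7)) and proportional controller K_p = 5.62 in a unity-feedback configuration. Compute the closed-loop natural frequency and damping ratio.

ω_n = 4.62 rad/s, ζ = 0.725

1 + K_p·G_p(s) = 0 gives s² + 6.7s + 21.36 = 0.
So ω_n² = 21.36 ⇒ ω_n = 4.621 rad/s, and ζ = 6.7/(2ω_n) = 0.725.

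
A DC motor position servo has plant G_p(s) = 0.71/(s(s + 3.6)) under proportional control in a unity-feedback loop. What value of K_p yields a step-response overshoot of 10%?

From %OS = 100·exp(−πζ/√(1−ζ²)) = 10%, ζ = −ln(0.1)/√(π²+ln²(0.1)) = 0.5912.
Characteristic equation s² + 3.6s + 0.71K_p = 0 gives ζ = 3.6/(2√(0.71K_p)).
Setting ζ = 0.5912: √(0.71K_p) = 3.6/(2·0.5912) = 3.045, so K_p = 9.271/0.71 = 13.1.

K_p = 13.1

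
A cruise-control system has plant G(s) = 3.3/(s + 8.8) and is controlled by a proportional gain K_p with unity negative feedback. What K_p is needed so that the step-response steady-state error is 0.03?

Steady-state error for a unit step on this type-0 loop is 1/(1 + K_p·G(0)).
G(0) = 0.375. Require 1/(1 + K_p·0.375) = 0.03, so 1 + 0.375·K_p = 33.33.
K_p = (33.33 − 1)/0.375 = 86.2.

K_p = 86.2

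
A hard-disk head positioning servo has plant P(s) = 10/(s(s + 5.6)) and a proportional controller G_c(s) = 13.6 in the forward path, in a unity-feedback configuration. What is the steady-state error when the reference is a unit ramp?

The loop has one pole at the origin (type 1). Velocity error constant K_v = lim_{s→0} s·G_c(s)P(s) = 13.6·10/5.6 = 24.29.
Steady-state error to a unit ramp: e_ss = 1/K_v = 0.0412.

0.0412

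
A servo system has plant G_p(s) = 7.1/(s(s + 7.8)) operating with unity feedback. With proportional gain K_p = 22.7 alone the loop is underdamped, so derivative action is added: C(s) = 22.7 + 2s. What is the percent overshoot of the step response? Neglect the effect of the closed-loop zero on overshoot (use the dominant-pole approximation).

0.429%

Forward path: (22.7 + 2s)·7.1/(s(s+7.8)). The closed-loop characteristic equation is s² + (7.8 + 7.1·2)s + 7.1·22.7 = 0.
That is s² + 22s + 161.2 = 0, so ω_n = 12.7 rad/s and ζ = 22/(2·12.7) = 0.8665.
%OS = 100·exp(−πζ/√(1−ζ²)) = 0.429%.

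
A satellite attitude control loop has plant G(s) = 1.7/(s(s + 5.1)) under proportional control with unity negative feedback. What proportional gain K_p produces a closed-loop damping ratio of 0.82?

Closed-loop characteristic equation: s² + 5.1s + K_p·1.7 = 0.
So ω_n = √(1.7K_p) and 2ζω_n = 5.1, giving ζ = 5.1/(2√(1.7K_p)).
Setting ζ = 0.82: √(1.7K_p) = 5.1/(2·0.82) = 3.11, so K_p = 9.671/1.7 = 5.69.

K_p = 5.69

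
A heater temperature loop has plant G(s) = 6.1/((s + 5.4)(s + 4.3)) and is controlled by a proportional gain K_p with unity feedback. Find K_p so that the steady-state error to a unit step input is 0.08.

Steady-state error for a unit step on this type-0 loop is 1/(1 + K_p·G(0)).
G(0) = 0.2627. Require 1/(1 + K_p·0.2627) = 0.08, so 1 + 0.2627·K_p = 12.5.
K_p = (12.5 − 1)/0.2627 = 43.8.

K_p = 43.8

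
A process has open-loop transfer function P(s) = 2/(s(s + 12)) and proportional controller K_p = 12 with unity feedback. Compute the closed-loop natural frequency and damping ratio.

ω_n = 4.9 rad/s, ζ = 1.22

The closed-loop denominator is s(s+12) + 12·2 = s² + 12s + 24.
So ω_n² = 24 ⇒ ω_n = 4.899 rad/s, and ζ = 12/(2ω_n) = 1.22.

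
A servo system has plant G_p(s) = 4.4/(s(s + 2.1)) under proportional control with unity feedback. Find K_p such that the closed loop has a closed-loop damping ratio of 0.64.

Closed-loop characteristic equation: s² + 2.1s + K_p·4.4 = 0.
So ω_n = √(4.4K_p) and 2ζω_n = 2.1, giving ζ = 2.1/(2√(4.4K_p)).
Setting ζ = 0.64: √(4.4K_p) = 2.1/(2·0.64) = 1.641, so K_p = 2.692/4.4 = 0.612.

K_p = 0.612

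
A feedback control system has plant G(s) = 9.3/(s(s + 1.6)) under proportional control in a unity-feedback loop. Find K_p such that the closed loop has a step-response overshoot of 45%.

From %OS = 100·exp(−πζ/√(1−ζ²)) = 45%, ζ = −ln(0.45)/√(π²+ln²(0.45)) = 0.2463.
Characteristic equation s² + 1.6s + 9.3K_p = 0 gives ζ = 1.6/(2√(9.3K_p)).
Setting ζ = 0.2463: √(9.3K_p) = 1.6/(2·0.2463) = 3.248, so K_p = 10.55/9.3 = 1.13.

K_p = 1.13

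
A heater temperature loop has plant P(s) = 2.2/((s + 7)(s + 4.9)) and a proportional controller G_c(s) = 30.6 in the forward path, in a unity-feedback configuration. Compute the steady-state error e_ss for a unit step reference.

The loop is type 0. Static position error constant K_pos = G_c(0)·P(0) = 30.6·0.06414 = 1.963.
Steady-state error to a unit step: e_ss = 1/(1+K_pos) = 1/2.963 = 0.338.

0.338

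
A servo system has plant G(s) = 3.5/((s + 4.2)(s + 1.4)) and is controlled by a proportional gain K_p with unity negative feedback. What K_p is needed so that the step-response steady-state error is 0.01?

K_p = 166

Steady-state error for a unit step on this type-0 loop is 1/(1 + K_p·G(0)).
G(0) = 0.5952. Require 1/(1 + K_p·0.5952) = 0.01, so 1 + 0.5952·K_p = 100.
K_p = (100 − 1)/0.5952 = 166.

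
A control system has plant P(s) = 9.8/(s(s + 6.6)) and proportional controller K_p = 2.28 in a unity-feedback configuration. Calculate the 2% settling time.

T_s ≈ 1.21 s

Closed-loop characteristic equation: s² + 6.6s + 22.34 = 0, so ω_n = 4.727 rad/s and ζ = 6.6/(2·4.727) = 0.6981.
2% settling time T_s ≈ 4/(ζω_n) = 4/3.3 = 1.21 s.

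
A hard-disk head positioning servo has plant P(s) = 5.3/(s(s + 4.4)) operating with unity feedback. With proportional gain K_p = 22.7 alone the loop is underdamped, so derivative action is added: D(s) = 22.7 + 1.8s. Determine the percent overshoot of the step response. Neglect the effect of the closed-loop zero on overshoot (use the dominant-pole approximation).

Forward path: (22.7 + 1.8s)·5.3/(s(s+4.4)). The closed-loop characteristic equation is s² + (4.4 + 5.3·1.8)s + 5.3·22.7 = 0.
That is s² + 13.94s + 120.3 = 0, so ω_n = 10.97 rad/s and ζ = 13.94/(2·10.97) = 0.6355.
%OS = 100·exp(−πζ/√(1−ζ²)) = 7.54%.

7.54%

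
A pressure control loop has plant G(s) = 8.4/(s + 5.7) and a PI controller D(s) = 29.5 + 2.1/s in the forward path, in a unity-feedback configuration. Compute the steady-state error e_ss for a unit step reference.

The open loop D(s)G(s) has a pole at the origin (type 1), so the static position error constant is infinite and e_ss = 1/(1+∞) = 0.

0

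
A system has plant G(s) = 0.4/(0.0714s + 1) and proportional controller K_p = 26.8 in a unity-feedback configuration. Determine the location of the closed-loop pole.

s = -164.1

Closed loop: T(s) = K_p·G/(1+K_p·G) = 10.72/(0.0714s + 1 + 10.72), with pole at s = −(1 + 10.72)/0.0714 = −164.1.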